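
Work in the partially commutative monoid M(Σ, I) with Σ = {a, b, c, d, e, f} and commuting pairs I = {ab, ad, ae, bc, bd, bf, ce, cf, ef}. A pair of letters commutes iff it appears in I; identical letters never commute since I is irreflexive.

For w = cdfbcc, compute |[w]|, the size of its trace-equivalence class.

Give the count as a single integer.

piece 0:c — minimal
piece 1:d rests on {0:c}
piece 2:f rests on {1:d}
piece 3:b — minimal
piece 4:c rests on {1:d}
piece 5:c rests on {4:c}
minimal pieces: {0:c, 3:b}
ways to finish when only these pieces remain (= sum over removing one remaining piece with nothing left below it):
  1 left: {2}→1  {3}→1  {5}→1
  2 left: {2,3}→2  {2,5}→2  {3,5}→2  {4,5}→1
  3 left: {2,3,5}→6  {2,4,5}→3  {3,4,5}→3
  4 left: {1,2,4,5}→3  {2,3,4,5}→12
  placing 0:c first → 15 extensions
  placing 3:b first → 3 extensions
total linear extensions = 18

18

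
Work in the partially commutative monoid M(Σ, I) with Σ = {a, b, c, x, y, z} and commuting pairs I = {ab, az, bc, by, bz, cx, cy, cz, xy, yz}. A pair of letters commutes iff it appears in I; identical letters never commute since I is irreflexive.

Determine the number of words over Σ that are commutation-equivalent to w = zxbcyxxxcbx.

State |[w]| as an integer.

#0=z has no predecessor
#1=x depends on [0:z]
#2=b depends on [1:x]
#3=c has no predecessor
#4=y has no predecessor
#5=x depends on [2:b]
#6=x depends on [5:x]
#7=x depends on [6:x]
#8=c depends on [3:c]
#9=b depends on [7:x]
#10=x depends on [9:b]
sources: [0:z, 3:c, 4:y]
N(rest) = Σ N(rest − s) over sources s of rest; N(one piece) = 1:
  size 1 → [4]=1  [8]=1  [10]=1
  size 2 → [3,8]=1  [4,8]=2  [4,10]=2  [8,10]=2  [9,10]=1
  size 3 → [3,4,8]=3  [3,8,10]=3  [4,8,10]=6  [4,9,10]=3  [7,9,10]=1  [8,9,10]=3
  size 4 → [3,4,8,10]=12  [3,8,9,10]=6  [4,7,9,10]=4  [4,8,9,10]=12  [6,7,9,10]=1  [7,8,9,10]=4
  size 5 → [3,4,8,9,10]=30  [3,7,8,9,10]=10  [4,6,7,9,10]=5  [4,7,8,9,10]=20  [5,6,7,9,10]=1  [6,7,8,9,10]=5
  size 6 → [2,5,6,7,9,10]=1  [3,4,7,8,9,10]=60  [3,6,7,8,9,10]=15  [4,5,6,7,9,10]=6  [4,6,7,8,9,10]=30  [5,6,7,8,9,10]=6
  size 7 → [1,2,5,6,7,9,10]=1  [2,4,5,6,7,9,10]=7  [2,5,6,7,8,9,10]=7  [3,4,6,7,8,9,10]=105  [3,5,6,7,8,9,10]=21  [4,5,6,7,8,9,10]=42
  size 8 → [0,1,2,5,6,7,9,10]=1  [1,2,4,5,6,7,9,10]=8  [1,2,5,6,7,8,9,10]=8  [2,3,5,6,7,8,9,10]=28  [2,4,5,6,7,8,9,10]=56  [3,4,5,6,7,8,9,10]=168
  size 9 → [0,1,2,4,5,6,7,9,10]=9  [0,1,2,5,6,7,8,9,10]=9  [1,2,3,5,6,7,8,9,10]=36  [1,2,4,5,6,7,8,9,10]=72  [2,3,4,5,6,7,8,9,10]=252
  first=0(z) contributes 360
  first=3(c) contributes 90
  first=4(y) contributes 45
|[w]| = 495

495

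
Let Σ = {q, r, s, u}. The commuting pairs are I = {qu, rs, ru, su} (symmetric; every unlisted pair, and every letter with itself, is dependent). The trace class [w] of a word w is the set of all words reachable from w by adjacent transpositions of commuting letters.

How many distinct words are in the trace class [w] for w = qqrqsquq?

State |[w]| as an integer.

8

piece 0:q — minimal
piece 1:q rests on {0:q}
piece 2:r rests on {1:q}
piece 3:q rests on {2:r}
piece 4:s rests on {3:q}
piece 5:q rests on {4:s}
piece 6:u — minimal
piece 7:q rests on {5:q}
minimal pieces: {0:q, 6:u}
ways to finish when only these pieces remain (= sum over removing one remaining piece with nothing left below it):
  1 left: {6}→1  {7}→1
  2 left: {5,7}→1  {6,7}→2
  3 left: {4,5,7}→1  {5,6,7}→3
  4 left: {3,4,5,7}→1  {4,5,6,7}→4
  5 left: {2,3,4,5,7}→1  {3,4,5,6,7}→5
  6 left: {1,2,3,4,5,7}→1  {2,3,4,5,6,7}→6
  placing 0:q first → 7 extensions
  placing 6:u first → 1 extensions
total linear extensions = 8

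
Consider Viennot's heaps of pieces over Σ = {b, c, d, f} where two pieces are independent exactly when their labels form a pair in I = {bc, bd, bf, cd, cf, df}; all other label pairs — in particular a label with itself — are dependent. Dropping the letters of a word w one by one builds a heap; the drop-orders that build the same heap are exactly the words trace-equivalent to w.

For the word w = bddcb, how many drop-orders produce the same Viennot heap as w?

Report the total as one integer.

piece 0:b — minimal
piece 1:d — minimal
piece 2:d rests on {1:d}
piece 3:c — minimal
piece 4:b rests on {0:b}
minimal pieces: {0:b, 1:d, 3:c}
ways to finish when only these pieces remain (= sum over removing one remaining piece with nothing left below it):
  1 left: {2}→1  {3}→1  {4}→1
  2 left: {0,4}→1  {1,2}→1  {2,3}→2  {2,4}→2  {3,4}→2
  3 left: {0,2,4}→3  {0,3,4}→3  {1,2,3}→3  {1,2,4}→3  {2,3,4}→6
  placing 0:b first → 12 extensions
  placing 1:d first → 12 extensions
  placing 3:c first → 6 extensions
total linear extensions = 30

30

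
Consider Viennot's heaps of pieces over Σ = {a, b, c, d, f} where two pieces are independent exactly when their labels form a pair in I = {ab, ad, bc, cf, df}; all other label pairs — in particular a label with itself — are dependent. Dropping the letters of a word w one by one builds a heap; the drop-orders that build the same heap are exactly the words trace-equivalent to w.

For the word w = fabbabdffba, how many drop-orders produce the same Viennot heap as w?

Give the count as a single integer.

80

piece 0:f — minimal
piece 1:a rests on {0:f}
piece 2:b rests on {0:f}
piece 3:b rests on {2:b}
piece 4:a rests on {1:a}
piece 5:b rests on {3:b}
piece 6:d rests on {5:b}
piece 7:f rests on {4:a, 5:b}
piece 8:f rests on {7:f}
piece 9:b rests on {6:d, 8:f}
piece 10:a rests on {8:f}
minimal pieces: {0:f}
ways to finish when only these pieces remain (= sum over removing one remaining piece with nothing left below it):
  1 left: {9}→1  {10}→1
  2 left: {6,9}→1  {9,10}→2
  3 left: {6,9,10}→3  {8,9,10}→2
  4 left: {6,8,9,10}→5  {7,8,9,10}→2
  5 left: {4,7,8,9,10}→2  {6,7,8,9,10}→7
  6 left: {1,4,7,8,9,10}→2  {4,6,7,8,9,10}→9  {5,6,7,8,9,10}→7
  7 left: {1,4,6,7,8,9,10}→11  {3,5,6,7,8,9,10}→7  {4,5,6,7,8,9,10}→16
  8 left: {1,4,5,6,7,8,9,10}→27  {2,3,5,6,7,8,9,10}→7  {3,4,5,6,7,8,9,10}→23
  9 left: {1,3,4,5,6,7,8,9,10}→50  {2,3,4,5,6,7,8,9,10}→30
  placing 0:f first → 80 extensions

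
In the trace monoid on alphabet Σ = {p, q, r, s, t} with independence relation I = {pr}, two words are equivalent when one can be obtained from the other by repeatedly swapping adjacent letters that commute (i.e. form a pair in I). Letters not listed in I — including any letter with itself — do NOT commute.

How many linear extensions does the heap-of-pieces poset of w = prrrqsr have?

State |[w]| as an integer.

#0=p has no predecessor
#1=r has no predecessor
#2=r depends on [1:r]
#3=r depends on [2:r]
#4=q depends on [0:p, 3:r]
#5=s depends on [4:q]
#6=r depends on [5:s]
sources: [0:p, 1:r]
N(rest) = Σ N(rest − s) over sources s of rest; N(one piece) = 1:
  size 1 → [6]=1
  size 2 → [5,6]=1
  size 3 → [4,5,6]=1
  size 4 → [0,4,5,6]=1  [3,4,5,6]=1
  size 5 → [0,3,4,5,6]=2  [2,3,4,5,6]=1
  first=0(p) contributes 1
  first=1(r) contributes 3
|[w]| = 4

4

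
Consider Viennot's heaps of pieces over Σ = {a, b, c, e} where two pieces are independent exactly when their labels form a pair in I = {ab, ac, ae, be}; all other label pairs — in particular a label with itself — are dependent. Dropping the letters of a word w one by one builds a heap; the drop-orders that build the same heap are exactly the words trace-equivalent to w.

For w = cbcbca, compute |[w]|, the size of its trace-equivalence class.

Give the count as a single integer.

piece 0:c — minimal
piece 1:b rests on {0:c}
piece 2:c rests on {1:b}
piece 3:b rests on {2:c}
piece 4:c rests on {3:b}
piece 5:a — minimal
minimal pieces: {0:c, 5:a}
ways to finish when only these pieces remain (= sum over removing one remaining piece with nothing left below it):
  1 left: {4}→1  {5}→1
  2 left: {3,4}→1  {4,5}→2
  3 left: {2,3,4}→1  {3,4,5}→3
  4 left: {1,2,3,4}→1  {2,3,4,5}→4
  placing 0:c first → 5 extensions
  placing 5:a first → 1 extensions
total linear extensions = 6

6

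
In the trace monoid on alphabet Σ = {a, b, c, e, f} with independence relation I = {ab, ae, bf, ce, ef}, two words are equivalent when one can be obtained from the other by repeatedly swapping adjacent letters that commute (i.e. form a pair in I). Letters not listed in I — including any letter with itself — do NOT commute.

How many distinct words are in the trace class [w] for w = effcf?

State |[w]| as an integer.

#0=e has no predecessor
#1=f has no predecessor
#2=f depends on [1:f]
#3=c depends on [2:f]
#4=f depends on [3:c]
sources: [0:e, 1:f]
N(rest) = Σ N(rest − s) over sources s of rest; N(one piece) = 1:
  size 1 → [0]=1  [4]=1
  size 2 → [0,4]=2  [3,4]=1
  size 3 → [0,3,4]=3  [2,3,4]=1
  first=0(e) contributes 1
  first=1(f) contributes 4
|[w]| = 5

5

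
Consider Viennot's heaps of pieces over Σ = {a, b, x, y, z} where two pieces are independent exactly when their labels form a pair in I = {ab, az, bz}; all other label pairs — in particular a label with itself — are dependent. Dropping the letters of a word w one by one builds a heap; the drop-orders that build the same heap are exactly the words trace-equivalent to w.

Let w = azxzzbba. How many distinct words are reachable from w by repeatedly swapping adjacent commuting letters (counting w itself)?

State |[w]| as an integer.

piece 0:a — minimal
piece 1:z — minimal
piece 2:x rests on {0:a, 1:z}
piece 3:z rests on {2:x}
piece 4:z rests on {3:z}
piece 5:b rests on {2:x}
piece 6:b rests on {5:b}
piece 7:a rests on {2:x}
minimal pieces: {0:a, 1:z}
ways to finish when only these pieces remain (= sum over removing one remaining piece with nothing left below it):
  1 left: {4}→1  {6}→1  {7}→1
  2 left: {3,4}→1  {4,6}→2  {4,7}→2  {5,6}→1  {6,7}→2
  3 left: {3,4,6}→3  {3,4,7}→3  {4,5,6}→3  {4,6,7}→6  {5,6,7}→3
  4 left: {3,4,5,6}→6  {3,4,6,7}→12  {4,5,6,7}→12
  5 left: {3,4,5,6,7}→30
  6 left: {2,3,4,5,6,7}→30
  placing 0:a first → 30 extensions
  placing 1:z first → 30 extensions
total linear extensions = 60

60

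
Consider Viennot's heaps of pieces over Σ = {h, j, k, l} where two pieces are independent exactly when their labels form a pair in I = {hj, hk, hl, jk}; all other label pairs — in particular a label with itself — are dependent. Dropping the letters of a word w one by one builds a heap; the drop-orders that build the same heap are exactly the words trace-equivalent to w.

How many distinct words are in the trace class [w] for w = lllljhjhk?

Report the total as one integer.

108

0(l) covers ∅
1(l) covers 0:l
2(l) covers 1:l
3(l) covers 2:l
4(j) covers 3:l
5(h) covers ∅
6(j) covers 4:j
7(h) covers 5:h
8(k) covers 3:l
floor of heap: 0:l, 5:h
completions by unplaced set U, small U first (add the entries for U minus each lowest piece of U):
  |U|=1: {6}:1  {7}:1  {8}:1
  |U|=2: {4,6}:1  {5,7}:1  {6,7}:2  {6,8}:2  {7,8}:2
  |U|=3: {4,6,7}:3  {4,6,8}:3  {5,6,7}:3  {5,7,8}:3  {6,7,8}:6
  |U|=4: {3,4,6,8}:3  {4,5,6,7}:6  {4,6,7,8}:12  {5,6,7,8}:12
  |U|=5: {2,3,4,6,8}:3  {3,4,6,7,8}:15  {4,5,6,7,8}:30
  |U|=6: {1,2,3,4,6,8}:3  {2,3,4,6,7,8}:18  {3,4,5,6,7,8}:45
  |U|=7: {0,1,2,3,4,6,8}:3  {1,2,3,4,6,7,8}:21  {2,3,4,5,6,7,8}:63
  start at 0(l): 84
  start at 5(h): 24
sum over floor = 108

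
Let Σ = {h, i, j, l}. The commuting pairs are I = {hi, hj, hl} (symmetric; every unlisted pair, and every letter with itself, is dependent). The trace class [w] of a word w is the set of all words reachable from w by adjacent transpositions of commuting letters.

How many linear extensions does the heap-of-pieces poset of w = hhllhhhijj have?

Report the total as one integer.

piece 0:h — minimal
piece 1:h rests on {0:h}
piece 2:l — minimal
piece 3:l rests on {2:l}
piece 4:h rests on {1:h}
piece 5:h rests on {4:h}
piece 6:h rests on {5:h}
piece 7:i rests on {3:l}
piece 8:j rests on {7:i}
piece 9:j rests on {8:j}
minimal pieces: {0:h, 2:l}
ways to finish when only these pieces remain (= sum over removing one remaining piece with nothing left below it):
  1 left: {6}→1  {9}→1
  2 left: {5,6}→1  {6,9}→2  {8,9}→1
  3 left: {4,5,6}→1  {5,6,9}→3  {6,8,9}→3  {7,8,9}→1
  4 left: {1,4,5,6}→1  {3,7,8,9}→1  {4,5,6,9}→4  {5,6,8,9}→6  {6,7,8,9}→4
  5 left: {0,1,4,5,6}→1  {1,4,5,6,9}→5  {2,3,7,8,9}→1  {3,6,7,8,9}→5  {4,5,6,8,9}→10  {5,6,7,8,9}→10
  6 left: {0,1,4,5,6,9}→6  {1,4,5,6,8,9}→15  {2,3,6,7,8,9}→6  {3,5,6,7,8,9}→15  {4,5,6,7,8,9}→20
  7 left: {0,1,4,5,6,8,9}→21  {1,4,5,6,7,8,9}→35  {2,3,5,6,7,8,9}→21  {3,4,5,6,7,8,9}→35
  8 left: {0,1,4,5,6,7,8,9}→56  {1,3,4,5,6,7,8,9}→70  {2,3,4,5,6,7,8,9}→56
  placing 0:h first → 126 extensions
  placing 2:l first → 126 extensions
total linear extensions = 252

252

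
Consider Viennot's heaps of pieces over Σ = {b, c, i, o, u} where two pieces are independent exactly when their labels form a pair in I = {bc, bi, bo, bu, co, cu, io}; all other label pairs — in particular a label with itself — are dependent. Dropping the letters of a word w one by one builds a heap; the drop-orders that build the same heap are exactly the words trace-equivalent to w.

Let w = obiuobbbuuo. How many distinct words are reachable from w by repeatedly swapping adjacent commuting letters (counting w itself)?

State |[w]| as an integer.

660

0(o) covers ∅
1(b) covers ∅
2(i) covers ∅
3(u) covers 0:o, 2:i
4(o) covers 3:u
5(b) covers 1:b
6(b) covers 5:b
7(b) covers 6:b
8(u) covers 4:o
9(u) covers 8:u
10(o) covers 9:u
floor of heap: 0:o, 1:b, 2:i
completions by unplaced set U, small U first (add the entries for U minus each lowest piece of U):
  |U|=1: {7}:1  {10}:1
  |U|=2: {6,7}:1  {7,10}:2  {9,10}:1
  |U|=3: {5,6,7}:1  {6,7,10}:3  {7,9,10}:3  {8,9,10}:1
  |U|=4: {1,5,6,7}:1  {4,8,9,10}:1  {5,6,7,10}:4  {6,7,9,10}:6  {7,8,9,10}:4
  |U|=5: {1,5,6,7,10}:5  {3,4,8,9,10}:1  {4,7,8,9,10}:5  {5,6,7,9,10}:10  {6,7,8,9,10}:10
  |U|=6: {0,3,4,8,9,10}:1  {1,5,6,7,9,10}:15  {2,3,4,8,9,10}:1  {3,4,7,8,9,10}:6  {4,6,7,8,9,10}:15  {5,6,7,8,9,10}:20
  |U|=7: {0,2,3,4,8,9,10}:2  {0,3,4,7,8,9,10}:7  {1,5,6,7,8,9,10}:35  {2,3,4,7,8,9,10}:7  {3,4,6,7,8,9,10}:21  {4,5,6,7,8,9,10}:35
  |U|=8: {0,2,3,4,7,8,9,10}:16  {0,3,4,6,7,8,9,10}:28  {1,4,5,6,7,8,9,10}:70  {2,3,4,6,7,8,9,10}:28  {3,4,5,6,7,8,9,10}:56
  |U|=9: {0,2,3,4,6,7,8,9,10}:72  {0,3,4,5,6,7,8,9,10}:84  {1,3,4,5,6,7,8,9,10}:126  {2,3,4,5,6,7,8,9,10}:84
  start at 0(o): 210
  start at 1(b): 240
  start at 2(i): 210
sum over floor = 660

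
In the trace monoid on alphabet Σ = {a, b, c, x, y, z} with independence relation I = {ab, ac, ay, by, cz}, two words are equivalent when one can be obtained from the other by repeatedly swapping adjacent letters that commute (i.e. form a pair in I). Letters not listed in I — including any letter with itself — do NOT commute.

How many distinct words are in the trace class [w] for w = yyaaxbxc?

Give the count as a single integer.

piece 0:y — minimal
piece 1:y rests on {0:y}
piece 2:a — minimal
piece 3:a rests on {2:a}
piece 4:x rests on {1:y, 3:a}
piece 5:b rests on {4:x}
piece 6:x rests on {5:b}
piece 7:c rests on {6:x}
minimal pieces: {0:y, 2:a}
ways to finish when only these pieces remain (= sum over removing one remaining piece with nothing left below it):
  1 left: {7}→1
  2 left: {6,7}→1
  3 left: {5,6,7}→1
  4 left: {4,5,6,7}→1
  5 left: {1,4,5,6,7}→1  {3,4,5,6,7}→1
  6 left: {0,1,4,5,6,7}→1  {1,3,4,5,6,7}→2  {2,3,4,5,6,7}→1
  placing 0:y first → 3 extensions
  placing 2:a first → 3 extensions
total linear extensions = 6

6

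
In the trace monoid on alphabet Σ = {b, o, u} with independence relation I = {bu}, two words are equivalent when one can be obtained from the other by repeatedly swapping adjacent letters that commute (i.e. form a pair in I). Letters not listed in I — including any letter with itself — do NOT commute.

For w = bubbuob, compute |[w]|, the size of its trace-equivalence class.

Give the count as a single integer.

10

#0=b has no predecessor
#1=u has no predecessor
#2=b depends on [0:b]
#3=b depends on [2:b]
#4=u depends on [1:u]
#5=o depends on [3:b, 4:u]
#6=b depends on [5:o]
sources: [0:b, 1:u]
N(rest) = Σ N(rest − s) over sources s of rest; N(one piece) = 1:
  size 1 → [6]=1
  size 2 → [5,6]=1
  size 3 → [3,5,6]=1  [4,5,6]=1
  size 4 → [1,4,5,6]=1  [2,3,5,6]=1  [3,4,5,6]=2
  size 5 → [0,2,3,5,6]=1  [1,3,4,5,6]=3  [2,3,4,5,6]=3
  first=0(b) contributes 6
  first=1(u) contributes 4
|[w]| = 10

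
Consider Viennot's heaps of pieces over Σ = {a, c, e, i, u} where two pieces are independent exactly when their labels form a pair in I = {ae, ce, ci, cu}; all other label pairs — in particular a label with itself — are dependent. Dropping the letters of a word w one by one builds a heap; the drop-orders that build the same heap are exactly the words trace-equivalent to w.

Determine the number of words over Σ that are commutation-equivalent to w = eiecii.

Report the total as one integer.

6

#0=e has no predecessor
#1=i depends on [0:e]
#2=e depends on [1:i]
#3=c has no predecessor
#4=i depends on [2:e]
#5=i depends on [4:i]
sources: [0:e, 3:c]
N(rest) = Σ N(rest − s) over sources s of rest; N(one piece) = 1:
  size 1 → [3]=1  [5]=1
  size 2 → [3,5]=2  [4,5]=1
  size 3 → [2,4,5]=1  [3,4,5]=3
  size 4 → [1,2,4,5]=1  [2,3,4,5]=4
  first=0(e) contributes 5
  first=3(c) contributes 1
|[w]| = 6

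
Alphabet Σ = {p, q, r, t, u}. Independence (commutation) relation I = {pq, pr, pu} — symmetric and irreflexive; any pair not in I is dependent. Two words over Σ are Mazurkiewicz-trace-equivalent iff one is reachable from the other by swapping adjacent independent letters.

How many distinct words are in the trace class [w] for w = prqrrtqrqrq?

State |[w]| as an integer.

5

0(p) covers ∅
1(r) covers ∅
2(q) covers 1:r
3(r) covers 2:q
4(r) covers 3:r
5(t) covers 0:p, 4:r
6(q) covers 5:t
7(r) covers 6:q
8(q) covers 7:r
9(r) covers 8:q
10(q) covers 9:r
floor of heap: 0:p, 1:r
completions by unplaced set U, small U first (add the entries for U minus each lowest piece of U):
  |U|=1: {10}:1
  |U|=2: {9,10}:1
  |U|=3: {8,9,10}:1
  |U|=4: {7,8,9,10}:1
  |U|=5: {6,7,8,9,10}:1
  |U|=6: {5,6,7,8,9,10}:1
  |U|=7: {0,5,6,7,8,9,10}:1  {4,5,6,7,8,9,10}:1
  |U|=8: {0,4,5,6,7,8,9,10}:2  {3,4,5,6,7,8,9,10}:1
  |U|=9: {0,3,4,5,6,7,8,9,10}:3  {2,3,4,5,6,7,8,9,10}:1
  start at 0(p): 1
  start at 1(r): 4
sum over floor = 5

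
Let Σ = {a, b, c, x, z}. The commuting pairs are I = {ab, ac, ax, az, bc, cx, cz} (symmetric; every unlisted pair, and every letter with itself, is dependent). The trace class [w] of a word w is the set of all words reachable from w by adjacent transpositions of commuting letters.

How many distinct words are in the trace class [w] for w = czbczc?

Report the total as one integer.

20

#0=c has no predecessor
#1=z has no predecessor
#2=b depends on [1:z]
#3=c depends on [0:c]
#4=z depends on [2:b]
#5=c depends on [3:c]
sources: [0:c, 1:z]
N(rest) = Σ N(rest − s) over sources s of rest; N(one piece) = 1:
  size 1 → [4]=1  [5]=1
  size 2 → [2,4]=1  [3,5]=1  [4,5]=2
  size 3 → [0,3,5]=1  [1,2,4]=1  [2,4,5]=3  [3,4,5]=3
  size 4 → [0,3,4,5]=4  [1,2,4,5]=4  [2,3,4,5]=6
  first=0(c) contributes 10
  first=1(z) contributes 10
|[w]| = 20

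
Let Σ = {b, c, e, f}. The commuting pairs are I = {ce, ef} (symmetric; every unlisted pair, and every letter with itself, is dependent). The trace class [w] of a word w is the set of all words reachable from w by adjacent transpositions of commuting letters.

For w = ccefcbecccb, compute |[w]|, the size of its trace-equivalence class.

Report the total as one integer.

20

0(c) covers ∅
1(c) covers 0:c
2(e) covers ∅
3(f) covers 1:c
4(c) covers 3:f
5(b) covers 2:e, 4:c
6(e) covers 5:b
7(c) covers 5:b
8(c) covers 7:c
9(c) covers 8:c
10(b) covers 6:e, 9:c
floor of heap: 0:c, 2:e
completions by unplaced set U, small U first (add the entries for U minus each lowest piece of U):
  |U|=1: {10}:1
  |U|=2: {6,10}:1  {9,10}:1
  |U|=3: {6,9,10}:2  {8,9,10}:1
  |U|=4: {6,8,9,10}:3  {7,8,9,10}:1
  |U|=5: {6,7,8,9,10}:4
  |U|=6: {5,6,7,8,9,10}:4
  |U|=7: {2,5,6,7,8,9,10}:4  {4,5,6,7,8,9,10}:4
  |U|=8: {2,4,5,6,7,8,9,10}:8  {3,4,5,6,7,8,9,10}:4
  |U|=9: {1,3,4,5,6,7,8,9,10}:4  {2,3,4,5,6,7,8,9,10}:12
  start at 0(c): 16
  start at 2(e): 4
sum over floor = 20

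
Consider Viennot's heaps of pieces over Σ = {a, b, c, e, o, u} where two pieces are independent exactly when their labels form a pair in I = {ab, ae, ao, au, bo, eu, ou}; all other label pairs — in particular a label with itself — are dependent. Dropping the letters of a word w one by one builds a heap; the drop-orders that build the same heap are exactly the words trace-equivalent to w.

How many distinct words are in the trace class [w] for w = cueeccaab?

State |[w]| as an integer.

piece 0:c — minimal
piece 1:u rests on {0:c}
piece 2:e rests on {0:c}
piece 3:e rests on {2:e}
piece 4:c rests on {1:u, 3:e}
piece 5:c rests on {4:c}
piece 6:a rests on {5:c}
piece 7:a rests on {6:a}
piece 8:b rests on {5:c}
minimal pieces: {0:c}
ways to finish when only these pieces remain (= sum over removing one remaining piece with nothing left below it):
  1 left: {7}→1  {8}→1
  2 left: {6,7}→1  {7,8}→2
  3 left: {6,7,8}→3
  4 left: {5,6,7,8}→3
  5 left: {4,5,6,7,8}→3
  6 left: {1,4,5,6,7,8}→3  {3,4,5,6,7,8}→3
  7 left: {1,3,4,5,6,7,8}→6  {2,3,4,5,6,7,8}→3
  placing 0:c first → 9 extensions

9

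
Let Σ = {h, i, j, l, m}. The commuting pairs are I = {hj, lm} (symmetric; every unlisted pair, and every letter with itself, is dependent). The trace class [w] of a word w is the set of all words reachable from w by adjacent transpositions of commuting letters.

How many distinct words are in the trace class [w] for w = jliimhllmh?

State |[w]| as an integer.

drop 0:j onto floor
drop 1:l onto {0:j}
drop 2:i onto {1:l}
drop 3:i onto {2:i}
drop 4:m onto {3:i}
drop 5:h onto {4:m}
drop 6:l onto {5:h}
drop 7:l onto {6:l}
drop 8:m onto {5:h}
drop 9:h onto {7:l, 8:m}
ground layer = {0:j}
drop-orders for the pieces not yet dropped (sum over which currently-grounded one goes next):
  1 to go: {9} 1
  2 to go: {7,9} 1  {8,9} 1
  3 to go: {6,7,9} 1  {7,8,9} 2
  4 to go: {6,7,8,9} 3
  5 to go: {5,6,7,8,9} 3
  6 to go: {4,5,6,7,8,9} 3
  7 to go: {3,4,5,6,7,8,9} 3
  8 to go: {2,3,4,5,6,7,8,9} 3
  if 0:j drops first: 3 orders

3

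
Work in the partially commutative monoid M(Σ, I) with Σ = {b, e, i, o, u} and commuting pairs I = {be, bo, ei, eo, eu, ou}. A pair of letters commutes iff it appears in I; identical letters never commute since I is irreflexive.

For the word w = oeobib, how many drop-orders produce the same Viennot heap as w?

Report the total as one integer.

18

piece 0:o — minimal
piece 1:e — minimal
piece 2:o rests on {0:o}
piece 3:b — minimal
piece 4:i rests on {2:o, 3:b}
piece 5:b rests on {4:i}
minimal pieces: {0:o, 1:e, 3:b}
ways to finish when only these pieces remain (= sum over removing one remaining piece with nothing left below it):
  1 left: {1}→1  {5}→1
  2 left: {1,5}→2  {4,5}→1
  3 left: {1,4,5}→3  {2,4,5}→1  {3,4,5}→1
  4 left: {0,2,4,5}→1  {1,2,4,5}→4  {1,3,4,5}→4  {2,3,4,5}→2
  placing 0:o first → 10 extensions
  placing 1:e first → 3 extensions
  placing 3:b first → 5 extensions
total linear extensions = 18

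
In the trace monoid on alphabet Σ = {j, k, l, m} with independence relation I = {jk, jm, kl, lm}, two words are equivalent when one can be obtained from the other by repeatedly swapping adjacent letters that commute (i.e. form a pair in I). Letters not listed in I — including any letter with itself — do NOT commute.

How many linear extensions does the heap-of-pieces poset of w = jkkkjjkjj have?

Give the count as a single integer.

126

0(j) covers ∅
1(k) covers ∅
2(k) covers 1:k
3(k) covers 2:k
4(j) covers 0:j
5(j) covers 4:j
6(k) covers 3:k
7(j) covers 5:j
8(j) covers 7:j
floor of heap: 0:j, 1:k
completions by unplaced set U, small U first (add the entries for U minus each lowest piece of U):
  |U|=1: {6}:1  {8}:1
  |U|=2: {3,6}:1  {6,8}:2  {7,8}:1
  |U|=3: {2,3,6}:1  {3,6,8}:3  {5,7,8}:1  {6,7,8}:3
  |U|=4: {1,2,3,6}:1  {2,3,6,8}:4  {3,6,7,8}:6  {4,5,7,8}:1  {5,6,7,8}:4
  |U|=5: {0,4,5,7,8}:1  {1,2,3,6,8}:5  {2,3,6,7,8}:10  {3,5,6,7,8}:10  {4,5,6,7,8}:5
  |U|=6: {0,4,5,6,7,8}:6  {1,2,3,6,7,8}:15  {2,3,5,6,7,8}:20  {3,4,5,6,7,8}:15
  |U|=7: {0,3,4,5,6,7,8}:21  {1,2,3,5,6,7,8}:35  {2,3,4,5,6,7,8}:35
  start at 0(j): 70
  start at 1(k): 56
sum over floor = 126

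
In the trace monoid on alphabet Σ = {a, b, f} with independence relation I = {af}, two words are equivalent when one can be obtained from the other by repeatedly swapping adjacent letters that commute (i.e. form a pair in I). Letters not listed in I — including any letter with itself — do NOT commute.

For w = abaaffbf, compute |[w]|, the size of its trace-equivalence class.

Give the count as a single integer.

0(a) covers ∅
1(b) covers 0:a
2(a) covers 1:b
3(a) covers 2:a
4(f) covers 1:b
5(f) covers 4:f
6(b) covers 3:a, 5:f
7(f) covers 6:b
floor of heap: 0:a
completions by unplaced set U, small U first (add the entries for U minus each lowest piece of U):
  |U|=1: {7}:1
  |U|=2: {6,7}:1
  |U|=3: {3,6,7}:1  {5,6,7}:1
  |U|=4: {2,3,6,7}:1  {3,5,6,7}:2  {4,5,6,7}:1
  |U|=5: {2,3,5,6,7}:3  {3,4,5,6,7}:3
  |U|=6: {2,3,4,5,6,7}:6
  start at 0(a): 6

6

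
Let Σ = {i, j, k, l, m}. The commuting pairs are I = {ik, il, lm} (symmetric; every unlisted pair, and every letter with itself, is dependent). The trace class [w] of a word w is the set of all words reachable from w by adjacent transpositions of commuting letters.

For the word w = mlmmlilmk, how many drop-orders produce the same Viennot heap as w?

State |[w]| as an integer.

56

#0=m has no predecessor
#1=l has no predecessor
#2=m depends on [0:m]
#3=m depends on [2:m]
#4=l depends on [1:l]
#5=i depends on [3:m]
#6=l depends on [4:l]
#7=m depends on [5:i]
#8=k depends on [6:l, 7:m]
sources: [0:m, 1:l]
N(rest) = Σ N(rest − s) over sources s of rest; N(one piece) = 1:
  size 1 → [8]=1
  size 2 → [6,8]=1  [7,8]=1
  size 3 → [4,6,8]=1  [5,7,8]=1  [6,7,8]=2
  size 4 → [1,4,6,8]=1  [3,5,7,8]=1  [4,6,7,8]=3  [5,6,7,8]=3
  size 5 → [1,4,6,7,8]=4  [2,3,5,7,8]=1  [3,5,6,7,8]=4  [4,5,6,7,8]=6
  size 6 → [0,2,3,5,7,8]=1  [1,4,5,6,7,8]=10  [2,3,5,6,7,8]=5  [3,4,5,6,7,8]=10
  size 7 → [0,2,3,5,6,7,8]=6  [1,3,4,5,6,7,8]=20  [2,3,4,5,6,7,8]=15
  first=0(m) contributes 35
  first=1(l) contributes 21
|[w]| = 56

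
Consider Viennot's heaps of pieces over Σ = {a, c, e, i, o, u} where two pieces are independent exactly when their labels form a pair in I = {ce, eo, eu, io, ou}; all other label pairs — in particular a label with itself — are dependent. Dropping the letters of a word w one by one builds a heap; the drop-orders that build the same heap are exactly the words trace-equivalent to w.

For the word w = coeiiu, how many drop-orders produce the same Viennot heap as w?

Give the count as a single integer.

9

0(c) covers ∅
1(o) covers 0:c
2(e) covers ∅
3(i) covers 0:c, 2:e
4(i) covers 3:i
5(u) covers 4:i
floor of heap: 0:c, 2:e
completions by unplaced set U, small U first (add the entries for U minus each lowest piece of U):
  |U|=1: {1}:1  {5}:1
  |U|=2: {1,5}:2  {4,5}:1
  |U|=3: {1,4,5}:3  {3,4,5}:1
  |U|=4: {1,3,4,5}:4  {2,3,4,5}:1
  start at 0(c): 5
  start at 2(e): 4
sum over floor = 9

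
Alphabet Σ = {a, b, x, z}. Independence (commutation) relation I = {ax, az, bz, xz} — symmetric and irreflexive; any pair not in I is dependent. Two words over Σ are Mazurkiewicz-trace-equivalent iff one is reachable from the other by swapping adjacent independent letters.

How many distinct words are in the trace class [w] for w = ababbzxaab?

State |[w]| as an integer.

piece 0:a — minimal
piece 1:b rests on {0:a}
piece 2:a rests on {1:b}
piece 3:b rests on {2:a}
piece 4:b rests on {3:b}
piece 5:z — minimal
piece 6:x rests on {4:b}
piece 7:a rests on {4:b}
piece 8:a rests on {7:a}
piece 9:b rests on {6:x, 8:a}
minimal pieces: {0:a, 5:z}
ways to finish when only these pieces remain (= sum over removing one remaining piece with nothing left below it):
  1 left: {5}→1  {9}→1
  2 left: {5,9}→2  {6,9}→1  {8,9}→1
  3 left: {5,6,9}→3  {5,8,9}→3  {6,8,9}→2  {7,8,9}→1
  4 left: {5,6,8,9}→8  {5,7,8,9}→4  {6,7,8,9}→3
  5 left: {4,6,7,8,9}→3  {5,6,7,8,9}→15
  6 left: {3,4,6,7,8,9}→3  {4,5,6,7,8,9}→18
  7 left: {2,3,4,6,7,8,9}→3  {3,4,5,6,7,8,9}→21
  8 left: {1,2,3,4,6,7,8,9}→3  {2,3,4,5,6,7,8,9}→24
  placing 0:a first → 27 extensions
  placing 5:z first → 3 extensions
total linear extensions = 30

30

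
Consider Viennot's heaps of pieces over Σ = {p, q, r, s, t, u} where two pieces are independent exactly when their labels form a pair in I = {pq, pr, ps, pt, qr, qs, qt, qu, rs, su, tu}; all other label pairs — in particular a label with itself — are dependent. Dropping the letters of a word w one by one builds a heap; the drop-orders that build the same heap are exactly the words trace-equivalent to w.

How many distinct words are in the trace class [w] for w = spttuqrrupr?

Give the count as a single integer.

220

piece 0:s — minimal
piece 1:p — minimal
piece 2:t rests on {0:s}
piece 3:t rests on {2:t}
piece 4:u rests on {1:p}
piece 5:q — minimal
piece 6:r rests on {3:t, 4:u}
piece 7:r rests on {6:r}
piece 8:u rests on {7:r}
piece 9:p rests on {8:u}
piece 10:r rests on {8:u}
minimal pieces: {0:s, 1:p, 5:q}
ways to finish when only these pieces remain (= sum over removing one remaining piece with nothing left below it):
  1 left: {5}→1  {9}→1  {10}→1
  2 left: {5,9}→2  {5,10}→2  {9,10}→2
  3 left: {5,9,10}→6  {8,9,10}→2
  4 left: {5,8,9,10}→8  {7,8,9,10}→2
  5 left: {5,7,8,9,10}→10  {6,7,8,9,10}→2
  6 left: {3,6,7,8,9,10}→2  {4,6,7,8,9,10}→2  {5,6,7,8,9,10}→12
  7 left: {1,4,6,7,8,9,10}→2  {2,3,6,7,8,9,10}→2  {3,4,6,7,8,9,10}→4  {3,5,6,7,8,9,10}→14  {4,5,6,7,8,9,10}→14
  8 left: {0,2,3,6,7,8,9,10}→2  {1,3,4,6,7,8,9,10}→6  {1,4,5,6,7,8,9,10}→16  {2,3,4,6,7,8,9,10}→6  {2,3,5,6,7,8,9,10}→16  {3,4,5,6,7,8,9,10}→32
  9 left: {0,2,3,4,6,7,8,9,10}→8  {0,2,3,5,6,7,8,9,10}→18  {1,2,3,4,6,7,8,9,10}→12  {1,3,4,5,6,7,8,9,10}→54  {2,3,4,5,6,7,8,9,10}→54
  placing 0:s first → 120 extensions
  placing 1:p first → 80 extensions
  placing 5:q first → 20 extensions
total linear extensions = 220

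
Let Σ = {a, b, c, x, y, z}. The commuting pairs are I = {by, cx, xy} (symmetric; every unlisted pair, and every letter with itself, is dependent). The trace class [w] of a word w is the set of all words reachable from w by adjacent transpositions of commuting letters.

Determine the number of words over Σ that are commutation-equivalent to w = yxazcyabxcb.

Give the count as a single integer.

4

#0=y has no predecessor
#1=x has no predecessor
#2=a depends on [0:y, 1:x]
#3=z depends on [2:a]
#4=c depends on [3:z]
#5=y depends on [4:c]
#6=a depends on [5:y]
#7=b depends on [6:a]
#8=x depends on [7:b]
#9=c depends on [7:b]
#10=b depends on [8:x, 9:c]
sources: [0:y, 1:x]
N(rest) = Σ N(rest − s) over sources s of rest; N(one piece) = 1:
  size 1 → [10]=1
  size 2 → [8,10]=1  [9,10]=1
  size 3 → [8,9,10]=2
  size 4 → [7,8,9,10]=2
  size 5 → [6,7,8,9,10]=2
  size 6 → [5,6,7,8,9,10]=2
  size 7 → [4,5,6,7,8,9,10]=2
  size 8 → [3,4,5,6,7,8,9,10]=2
  size 9 → [2,3,4,5,6,7,8,9,10]=2
  first=0(y) contributes 2
  first=1(x) contributes 2
|[w]| = 4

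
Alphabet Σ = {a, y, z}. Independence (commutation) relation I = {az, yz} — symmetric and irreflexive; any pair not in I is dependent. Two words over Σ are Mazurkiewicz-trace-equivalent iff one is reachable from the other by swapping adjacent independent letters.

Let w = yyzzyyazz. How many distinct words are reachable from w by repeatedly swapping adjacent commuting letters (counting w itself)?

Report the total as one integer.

0(y) covers ∅
1(y) covers 0:y
2(z) covers ∅
3(z) covers 2:z
4(y) covers 1:y
5(y) covers 4:y
6(a) covers 5:y
7(z) covers 3:z
8(z) covers 7:z
floor of heap: 0:y, 2:z
completions by unplaced set U, small U first (add the entries for U minus each lowest piece of U):
  |U|=1: {6}:1  {8}:1
  |U|=2: {5,6}:1  {6,8}:2  {7,8}:1
  |U|=3: {3,7,8}:1  {4,5,6}:1  {5,6,8}:3  {6,7,8}:3
  |U|=4: {1,4,5,6}:1  {2,3,7,8}:1  {3,6,7,8}:4  {4,5,6,8}:4  {5,6,7,8}:6
  |U|=5: {0,1,4,5,6}:1  {1,4,5,6,8}:5  {2,3,6,7,8}:5  {3,5,6,7,8}:10  {4,5,6,7,8}:10
  |U|=6: {0,1,4,5,6,8}:6  {1,4,5,6,7,8}:15  {2,3,5,6,7,8}:15  {3,4,5,6,7,8}:20
  |U|=7: {0,1,4,5,6,7,8}:21  {1,3,4,5,6,7,8}:35  {2,3,4,5,6,7,8}:35
  start at 0(y): 70
  start at 2(z): 56
sum over floor = 126

126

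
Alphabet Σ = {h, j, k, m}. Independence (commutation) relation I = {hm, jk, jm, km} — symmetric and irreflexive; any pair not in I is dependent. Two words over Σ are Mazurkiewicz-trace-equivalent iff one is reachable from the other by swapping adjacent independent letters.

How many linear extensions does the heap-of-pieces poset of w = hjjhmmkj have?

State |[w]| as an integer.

piece 0:h — minimal
piece 1:j rests on {0:h}
piece 2:j rests on {1:j}
piece 3:h rests on {2:j}
piece 4:m — minimal
piece 5:m rests on {4:m}
piece 6:k rests on {3:h}
piece 7:j rests on {3:h}
minimal pieces: {0:h, 4:m}
ways to finish when only these pieces remain (= sum over removing one remaining piece with nothing left below it):
  1 left: {5}→1  {6}→1  {7}→1
  2 left: {4,5}→1  {5,6}→2  {5,7}→2  {6,7}→2
  3 left: {3,6,7}→2  {4,5,6}→3  {4,5,7}→3  {5,6,7}→6
  4 left: {2,3,6,7}→2  {3,5,6,7}→8  {4,5,6,7}→12
  5 left: {1,2,3,6,7}→2  {2,3,5,6,7}→10  {3,4,5,6,7}→20
  6 left: {0,1,2,3,6,7}→2  {1,2,3,5,6,7}→12  {2,3,4,5,6,7}→30
  placing 0:h first → 42 extensions
  placing 4:m first → 14 extensions
total linear extensions = 56

56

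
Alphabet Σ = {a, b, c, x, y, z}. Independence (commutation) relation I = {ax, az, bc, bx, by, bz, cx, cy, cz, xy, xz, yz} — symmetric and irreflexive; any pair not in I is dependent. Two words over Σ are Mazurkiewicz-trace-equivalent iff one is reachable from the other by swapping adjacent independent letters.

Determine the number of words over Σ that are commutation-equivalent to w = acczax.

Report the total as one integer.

piece 0:a — minimal
piece 1:c rests on {0:a}
piece 2:c rests on {1:c}
piece 3:z — minimal
piece 4:a rests on {2:c}
piece 5:x — minimal
minimal pieces: {0:a, 3:z, 5:x}
ways to finish when only these pieces remain (= sum over removing one remaining piece with nothing left below it):
  1 left: {3}→1  {4}→1  {5}→1
  2 left: {2,4}→1  {3,4}→2  {3,5}→2  {4,5}→2
  3 left: {1,2,4}→1  {2,3,4}→3  {2,4,5}→3  {3,4,5}→6
  4 left: {0,1,2,4}→1  {1,2,3,4}→4  {1,2,4,5}→4  {2,3,4,5}→12
  placing 0:a first → 20 extensions
  placing 3:z first → 5 extensions
  placing 5:x first → 5 extensions
total linear extensions = 30

30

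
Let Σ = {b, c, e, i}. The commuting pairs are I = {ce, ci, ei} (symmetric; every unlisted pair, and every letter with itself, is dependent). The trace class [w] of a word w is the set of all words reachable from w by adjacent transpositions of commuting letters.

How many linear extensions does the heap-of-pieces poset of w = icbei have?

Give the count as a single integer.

4

#0=i has no predecessor
#1=c has no predecessor
#2=b depends on [0:i, 1:c]
#3=e depends on [2:b]
#4=i depends on [2:b]
sources: [0:i, 1:c]
N(rest) = Σ N(rest − s) over sources s of rest; N(one piece) = 1:
  size 1 → [3]=1  [4]=1
  size 2 → [3,4]=2
  size 3 → [2,3,4]=2
  first=0(i) contributes 2
  first=1(c) contributes 2
|[w]| = 4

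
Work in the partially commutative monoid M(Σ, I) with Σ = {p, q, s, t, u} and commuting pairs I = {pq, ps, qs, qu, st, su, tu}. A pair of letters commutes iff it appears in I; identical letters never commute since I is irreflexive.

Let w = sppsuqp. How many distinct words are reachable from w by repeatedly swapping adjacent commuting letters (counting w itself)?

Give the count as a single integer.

105

drop 0:s onto floor
drop 1:p onto floor
drop 2:p onto {1:p}
drop 3:s onto {0:s}
drop 4:u onto {2:p}
drop 5:q onto floor
drop 6:p onto {4:u}
ground layer = {0:s, 1:p, 5:q}
drop-orders for the pieces not yet dropped (sum over which currently-grounded one goes next):
  1 to go: {3} 1  {5} 1  {6} 1
  2 to go: {0,3} 1  {3,5} 2  {3,6} 2  {4,6} 1  {5,6} 2
  3 to go: {0,3,5} 3  {0,3,6} 3  {2,4,6} 1  {3,4,6} 3  {3,5,6} 6  {4,5,6} 3
  4 to go: {0,3,4,6} 6  {0,3,5,6} 12  {1,2,4,6} 1  {2,3,4,6} 4  {2,4,5,6} 4  {3,4,5,6} 12
  5 to go: {0,2,3,4,6} 10  {0,3,4,5,6} 30  {1,2,3,4,6} 5  {1,2,4,5,6} 5  {2,3,4,5,6} 20
  if 0:s drops first: 30 orders
  if 1:p drops first: 60 orders
  if 5:q drops first: 15 orders
heap linearizations: 105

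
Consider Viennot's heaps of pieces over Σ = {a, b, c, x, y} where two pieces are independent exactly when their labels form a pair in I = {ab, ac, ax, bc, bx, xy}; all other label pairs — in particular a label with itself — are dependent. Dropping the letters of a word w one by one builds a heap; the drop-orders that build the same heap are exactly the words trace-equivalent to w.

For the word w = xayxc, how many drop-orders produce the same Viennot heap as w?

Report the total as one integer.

6

drop 0:x onto floor
drop 1:a onto floor
drop 2:y onto {1:a}
drop 3:x onto {0:x}
drop 4:c onto {2:y, 3:x}
ground layer = {0:x, 1:a}
drop-orders for the pieces not yet dropped (sum over which currently-grounded one goes next):
  1 to go: {4} 1
  2 to go: {2,4} 1  {3,4} 1
  3 to go: {0,3,4} 1  {1,2,4} 1  {2,3,4} 2
  if 0:x drops first: 3 orders
  if 1:a drops first: 3 orders
heap linearizations: 6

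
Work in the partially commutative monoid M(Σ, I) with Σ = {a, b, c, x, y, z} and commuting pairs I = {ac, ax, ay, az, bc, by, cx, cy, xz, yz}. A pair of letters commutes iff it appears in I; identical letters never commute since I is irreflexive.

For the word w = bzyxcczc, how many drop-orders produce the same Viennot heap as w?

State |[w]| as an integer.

27

piece 0:b — minimal
piece 1:z rests on {0:b}
piece 2:y — minimal
piece 3:x rests on {0:b, 2:y}
piece 4:c rests on {1:z}
piece 5:c rests on {4:c}
piece 6:z rests on {5:c}
piece 7:c rests on {6:z}
minimal pieces: {0:b, 2:y}
ways to finish when only these pieces remain (= sum over removing one remaining piece with nothing left below it):
  1 left: {3}→1  {7}→1
  2 left: {2,3}→1  {3,7}→2  {6,7}→1
  3 left: {2,3,7}→3  {3,6,7}→3  {5,6,7}→1
  4 left: {2,3,6,7}→6  {3,5,6,7}→4  {4,5,6,7}→1
  5 left: {1,4,5,6,7}→1  {2,3,5,6,7}→10  {3,4,5,6,7}→5
  6 left: {1,3,4,5,6,7}→6  {2,3,4,5,6,7}→15
  placing 0:b first → 21 extensions
  placing 2:y first → 6 extensions
total linear extensions = 27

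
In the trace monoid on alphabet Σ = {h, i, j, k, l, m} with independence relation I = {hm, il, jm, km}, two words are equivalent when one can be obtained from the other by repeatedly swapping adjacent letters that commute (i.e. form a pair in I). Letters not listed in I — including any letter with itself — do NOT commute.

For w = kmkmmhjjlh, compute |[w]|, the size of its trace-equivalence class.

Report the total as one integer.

piece 0:k — minimal
piece 1:m — minimal
piece 2:k rests on {0:k}
piece 3:m rests on {1:m}
piece 4:m rests on {3:m}
piece 5:h rests on {2:k}
piece 6:j rests on {5:h}
piece 7:j rests on {6:j}
piece 8:l rests on {4:m, 7:j}
piece 9:h rests on {8:l}
minimal pieces: {0:k, 1:m}
ways to finish when only these pieces remain (= sum over removing one remaining piece with nothing left below it):
  1 left: {9}→1
  2 left: {8,9}→1
  3 left: {4,8,9}→1  {7,8,9}→1
  4 left: {3,4,8,9}→1  {4,7,8,9}→2  {6,7,8,9}→1
  5 left: {1,3,4,8,9}→1  {3,4,7,8,9}→3  {4,6,7,8,9}→3  {5,6,7,8,9}→1
  6 left: {1,3,4,7,8,9}→4  {2,5,6,7,8,9}→1  {3,4,6,7,8,9}→6  {4,5,6,7,8,9}→4
  7 left: {0,2,5,6,7,8,9}→1  {1,3,4,6,7,8,9}→10  {2,4,5,6,7,8,9}→5  {3,4,5,6,7,8,9}→10
  8 left: {0,2,4,5,6,7,8,9}→6  {1,3,4,5,6,7,8,9}→20  {2,3,4,5,6,7,8,9}→15
  placing 0:k first → 35 extensions
  placing 1:m first → 21 extensions
total linear extensions = 56

56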